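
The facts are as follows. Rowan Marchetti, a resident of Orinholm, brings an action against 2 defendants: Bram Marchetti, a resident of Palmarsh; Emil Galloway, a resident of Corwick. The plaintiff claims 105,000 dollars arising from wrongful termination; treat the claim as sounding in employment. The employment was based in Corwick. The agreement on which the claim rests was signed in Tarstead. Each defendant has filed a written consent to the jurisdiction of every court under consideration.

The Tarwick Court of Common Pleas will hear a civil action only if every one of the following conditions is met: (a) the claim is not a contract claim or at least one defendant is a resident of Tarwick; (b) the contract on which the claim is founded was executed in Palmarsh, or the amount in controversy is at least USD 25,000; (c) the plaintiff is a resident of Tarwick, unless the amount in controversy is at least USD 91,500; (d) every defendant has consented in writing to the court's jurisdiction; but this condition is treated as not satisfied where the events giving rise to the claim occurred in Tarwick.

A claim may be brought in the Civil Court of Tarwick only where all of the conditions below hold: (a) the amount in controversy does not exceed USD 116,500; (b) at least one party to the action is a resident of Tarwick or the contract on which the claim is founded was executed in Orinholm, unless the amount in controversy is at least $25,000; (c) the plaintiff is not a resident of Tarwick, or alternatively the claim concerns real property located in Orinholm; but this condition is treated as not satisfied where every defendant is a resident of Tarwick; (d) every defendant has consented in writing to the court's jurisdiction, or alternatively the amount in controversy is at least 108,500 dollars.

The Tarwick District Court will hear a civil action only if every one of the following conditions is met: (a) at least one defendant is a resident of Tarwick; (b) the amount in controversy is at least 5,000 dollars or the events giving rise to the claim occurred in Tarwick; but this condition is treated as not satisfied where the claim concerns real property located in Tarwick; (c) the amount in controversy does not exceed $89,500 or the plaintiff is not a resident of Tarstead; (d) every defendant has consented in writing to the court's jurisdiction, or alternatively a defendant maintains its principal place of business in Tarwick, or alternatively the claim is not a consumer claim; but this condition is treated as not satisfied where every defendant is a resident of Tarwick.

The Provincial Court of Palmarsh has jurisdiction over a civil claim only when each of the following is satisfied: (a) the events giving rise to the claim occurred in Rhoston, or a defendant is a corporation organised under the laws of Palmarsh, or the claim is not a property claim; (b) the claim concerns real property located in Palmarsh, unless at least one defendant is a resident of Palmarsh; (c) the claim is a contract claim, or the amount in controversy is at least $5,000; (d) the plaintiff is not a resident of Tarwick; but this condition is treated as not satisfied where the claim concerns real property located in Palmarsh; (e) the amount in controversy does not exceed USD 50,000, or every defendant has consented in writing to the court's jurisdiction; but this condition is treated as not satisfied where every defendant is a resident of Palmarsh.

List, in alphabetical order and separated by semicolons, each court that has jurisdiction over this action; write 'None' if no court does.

the Civil Court of Tarwick; the Provincial Court of Palmarsh; the Tarwick Court of Common Pleas

The Tarwick Court of Common Pleas:
  (a) The claim is an employment claim, not a contract claim, so one alternative holds. Met.
  (b) The amount in controversy is 105,000 dollars, which meets the 25,000 dollars floor, so one alternative holds. Satisfied.
  (c) The plaintiff resides in Orinholm, not Tarwick. But the amount in controversy is $105,000, which meets the 91,500 dollars floor, and the 'unless' clause therefore excuses the requirement. Met.
  (d) Every defendant has filed written consent. And the carve-out is inapplicable — the operative events occurred in Corwick, not Tarwick. Met.
  → Jurisdiction lies.
The Civil Court of Tarwick:
  (a) The amount in controversy is 105,000 dollars, within the 116,500 dollars ceiling. Met.
  (b) No party resides in Tarwick; the contract was executed in Tarstead, not Orinholm — every alternative fails. The proviso rescues it, though: the amount in controversy is USD 105,000, which meets the 25,000 dollars floor. Met.
  (c) The plaintiff resides in Orinholm, which is not Tarwick, so this disjunct is met. The exception is not triggered, since the defendants reside as follows — Bram Marchetti in Palmarsh, Emil Galloway in Corwick — not all in Tarwick. Met.
  (d) Every defendant has filed written consent, so this disjunct is met. Met.
  → All conditions met; jurisdiction exists.
The Tarwick District Court:
  (a) No defendant resides in Tarwick (they reside in Palmarsh, Corwick). Fails.
  (b) The amount in controversy is 105,000 dollars, which meets the USD 5,000 floor, so this disjunct is met. The carve-out does not apply: the claim does not concern real property. Condition met.
  (c) The plaintiff resides in Orinholm, which is not Tarstead, so this disjunct is met. Satisfied.
  (d) Every defendant has filed written consent, so one alternative holds. The carve-out does not apply: the defendants reside as follows — Bram Marchetti in Palmarsh, Emil Galloway in Corwick — not all in Tarwick. Satisfied.
  → No jurisdiction.
The Provincial Court of Palmarsh:
  (a) The claim is an employment claim, not a property claim, so one alternative holds. Met.
  (b) The claim does not concern real property. The proviso rescues it, though: Bram Marchetti resides in Palmarsh. Condition met.
  (c) The amount in controversy is 105,000 dollars, which meets the 5,000 dollars floor, so one alternative holds. Met.
  (d) The plaintiff resides in Orinholm, which is not Tarwick. The carve-out does not apply: the claim does not concern real property. Condition met.
  (e) Every defendant has filed written consent, which satisfies one of the alternatives. The carve-out does not apply: the defendants reside as follows — Bram Marchetti in Palmarsh, Emil Galloway in Corwick — not all in Palmarsh. Condition met.
  → Jurisdiction lies.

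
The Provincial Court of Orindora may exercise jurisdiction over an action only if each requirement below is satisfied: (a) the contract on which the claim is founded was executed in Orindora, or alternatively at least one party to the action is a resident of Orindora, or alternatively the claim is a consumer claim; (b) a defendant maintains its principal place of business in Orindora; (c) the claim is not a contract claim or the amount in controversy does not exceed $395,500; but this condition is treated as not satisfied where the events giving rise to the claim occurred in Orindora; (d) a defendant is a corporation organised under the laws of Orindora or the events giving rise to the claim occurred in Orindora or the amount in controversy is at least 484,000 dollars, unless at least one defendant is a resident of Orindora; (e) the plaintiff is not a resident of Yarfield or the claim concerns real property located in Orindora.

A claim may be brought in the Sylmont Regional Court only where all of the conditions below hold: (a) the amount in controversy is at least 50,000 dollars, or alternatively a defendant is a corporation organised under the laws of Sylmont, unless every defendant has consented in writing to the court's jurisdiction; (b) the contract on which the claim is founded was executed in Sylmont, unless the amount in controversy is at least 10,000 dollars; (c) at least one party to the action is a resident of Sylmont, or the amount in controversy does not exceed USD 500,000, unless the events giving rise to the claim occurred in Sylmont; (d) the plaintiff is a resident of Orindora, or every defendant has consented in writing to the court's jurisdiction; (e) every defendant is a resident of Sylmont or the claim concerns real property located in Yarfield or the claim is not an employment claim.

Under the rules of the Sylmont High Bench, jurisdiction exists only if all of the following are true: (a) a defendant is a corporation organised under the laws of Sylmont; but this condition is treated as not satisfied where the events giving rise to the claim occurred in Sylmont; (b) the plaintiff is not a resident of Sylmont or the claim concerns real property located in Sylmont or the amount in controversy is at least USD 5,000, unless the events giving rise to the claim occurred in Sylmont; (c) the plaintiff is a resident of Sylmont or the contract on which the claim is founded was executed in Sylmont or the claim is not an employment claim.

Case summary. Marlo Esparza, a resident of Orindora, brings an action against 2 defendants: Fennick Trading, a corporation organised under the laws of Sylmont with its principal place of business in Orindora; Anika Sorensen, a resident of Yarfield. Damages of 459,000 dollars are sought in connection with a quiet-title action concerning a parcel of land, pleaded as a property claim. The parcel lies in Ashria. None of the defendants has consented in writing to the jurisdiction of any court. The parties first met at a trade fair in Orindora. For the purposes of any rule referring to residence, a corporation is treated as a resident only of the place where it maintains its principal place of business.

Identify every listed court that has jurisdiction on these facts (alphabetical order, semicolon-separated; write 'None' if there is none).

The Provincial Court of Orindora:
  (a) Marlo Esparza resides in Orindora, which satisfies one of the alternatives. Met.
  (b) Fennick Trading has its principal place of business in Orindora. Satisfied.
  (c) The claim is a property claim, not a contract claim, so one alternative holds. The carve-out does not apply: the operative events occurred in Ashria, not Orindora. Satisfied.
  (d) The corporate defendant(s) are organised in Sylmont, not Orindora; the operative events occurred in Ashria, not Orindora; the amount in controversy is 459,000 dollars, below the USD 484,000 floor — every alternative fails. But Fennick Trading resides in Orindora, and the 'unless' clause therefore excuses the requirement. Met.
  (e) The plaintiff resides in Orindora, which is not Yarfield, which satisfies one of the alternatives. Condition met.
  → The court has jurisdiction.
The Sylmont Regional Court:
  (a) The amount in controversy is 459,000 dollars, which meets the $50,000 floor — that alternative is enough. Satisfied.
  (b) No contract (and hence no place of execution) is alleged. But the amount in controversy is 459,000 dollars, which meets the $10,000 floor, and the 'unless' clause therefore excuses the requirement. Condition met.
  (c) The amount in controversy is $459,000, within the $500,000 ceiling, so one alternative holds. Met.
  (d) The plaintiff resides in Orindora, so one alternative holds. Met.
  (e) The claim is a property claim, not an employment claim, so one alternative holds. Met.
  → Every requirement is satisfied — jurisdiction.
The Sylmont High Bench:
  (a) Fennick Trading is organised under the laws of Sylmont. The carve-out does not apply: the operative events occurred in Ashria, not Sylmont. Satisfied.
  (b) The plaintiff resides in Orindora, which is not Sylmont, so one alternative holds. Condition met.
  (c) The claim is a property claim, not an employment claim — that alternative is enough. Condition met.
  → The court has jurisdiction.

the Provincial Court of Orindora; the Sylmont High Bench; the Sylmont Regional Court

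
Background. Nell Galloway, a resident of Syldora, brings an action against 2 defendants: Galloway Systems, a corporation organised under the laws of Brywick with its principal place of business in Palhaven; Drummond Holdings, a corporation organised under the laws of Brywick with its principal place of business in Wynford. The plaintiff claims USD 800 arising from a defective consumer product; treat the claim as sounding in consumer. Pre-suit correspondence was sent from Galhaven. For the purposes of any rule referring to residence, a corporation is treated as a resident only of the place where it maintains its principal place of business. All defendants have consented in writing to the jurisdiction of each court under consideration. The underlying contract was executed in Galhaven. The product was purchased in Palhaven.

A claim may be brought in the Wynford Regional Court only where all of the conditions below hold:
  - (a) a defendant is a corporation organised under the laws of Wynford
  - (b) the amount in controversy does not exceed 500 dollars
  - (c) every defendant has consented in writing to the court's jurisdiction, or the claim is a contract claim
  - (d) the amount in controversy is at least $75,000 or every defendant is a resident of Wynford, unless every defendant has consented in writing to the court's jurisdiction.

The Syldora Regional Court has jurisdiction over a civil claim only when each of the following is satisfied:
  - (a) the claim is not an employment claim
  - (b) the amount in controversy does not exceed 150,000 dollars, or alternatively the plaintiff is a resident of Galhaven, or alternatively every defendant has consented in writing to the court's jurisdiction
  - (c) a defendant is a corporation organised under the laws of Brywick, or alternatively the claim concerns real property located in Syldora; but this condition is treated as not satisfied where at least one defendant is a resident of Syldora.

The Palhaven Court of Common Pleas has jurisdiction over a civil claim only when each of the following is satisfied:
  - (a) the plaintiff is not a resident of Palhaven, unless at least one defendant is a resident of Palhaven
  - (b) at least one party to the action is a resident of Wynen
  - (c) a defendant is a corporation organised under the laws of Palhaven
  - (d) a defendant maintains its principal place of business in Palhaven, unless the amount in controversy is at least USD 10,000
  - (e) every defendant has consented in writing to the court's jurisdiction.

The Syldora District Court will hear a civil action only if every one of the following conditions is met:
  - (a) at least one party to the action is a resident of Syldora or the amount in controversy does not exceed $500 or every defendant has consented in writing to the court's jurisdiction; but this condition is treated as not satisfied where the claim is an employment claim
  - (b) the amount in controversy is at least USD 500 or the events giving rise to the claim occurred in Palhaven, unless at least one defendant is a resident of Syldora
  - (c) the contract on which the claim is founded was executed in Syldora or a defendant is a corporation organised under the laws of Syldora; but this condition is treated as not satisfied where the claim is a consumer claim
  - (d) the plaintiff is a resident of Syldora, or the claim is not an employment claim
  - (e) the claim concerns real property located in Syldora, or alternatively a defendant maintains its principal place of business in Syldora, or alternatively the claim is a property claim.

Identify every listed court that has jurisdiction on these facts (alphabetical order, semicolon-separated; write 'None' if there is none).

the Syldora Regional Court

The Wynford Regional Court:
  (a) The corporate defendant(s) are organised in Brywick, not Wynford. Not met.
  (b) The amount in controversy is USD 800, above the $500 ceiling. Not satisfied.
  (c) Every defendant has filed written consent, which satisfies one of the alternatives. Condition met.
  (d) The amount in controversy is USD 800, below the USD 75,000 floor; the defendants reside as follows — Galloway Systems in Palhaven, Drummond Holdings in Wynford — not all in Wynford — no alternative holds. The proviso rescues it, though: every defendant has filed written consent. Met.
  → No jurisdiction.
The Syldora Regional Court:
  (a) The claim is a consumer claim, not an employment claim. Satisfied.
  (b) The amount in controversy is USD 800, within the $150,000 ceiling, so this disjunct is met. Condition met.
  (c) Galloway Systems is organised under the laws of Brywick, so this disjunct is met. And the carve-out is inapplicable — no defendant resides in Syldora (they reside in Palhaven, Wynford). Satisfied.
  → The court has jurisdiction.
The Palhaven Court of Common Pleas:
  (a) The plaintiff resides in Syldora, which is not Palhaven. Satisfied.
  (b) No party resides in Wynen. Not met.
  (c) The corporate defendant(s) are organised in Brywick, not Palhaven. Not satisfied.
  (d) Galloway Systems has its principal place of business in Palhaven. Satisfied.
  (e) Every defendant has filed written consent. Met.
  → No jurisdiction.
The Syldora District Court:
  (a) Nell Galloway resides in Syldora — that alternative is enough. The exception is not triggered, since the claim is a consumer claim, not an employment claim. Met.
  (b) The amount in controversy is 800 dollars, which meets the 500 dollars floor, so this disjunct is met. Met.
  (c) The contract was executed in Galhaven, not Syldora; the corporate defendant(s) are organised in Brywick, not Syldora — every alternative fails. Fails.
  (d) The plaintiff resides in Syldora, so this disjunct is met. Met.
  (e) The claim does not concern real property; the corporate defendant(s) have their principal place of business in Palhaven, Wynford, not Syldora; the claim is a consumer claim, not a property claim — none of the alternatives is met. Fails.
  → Not every requirement is met — no jurisdiction.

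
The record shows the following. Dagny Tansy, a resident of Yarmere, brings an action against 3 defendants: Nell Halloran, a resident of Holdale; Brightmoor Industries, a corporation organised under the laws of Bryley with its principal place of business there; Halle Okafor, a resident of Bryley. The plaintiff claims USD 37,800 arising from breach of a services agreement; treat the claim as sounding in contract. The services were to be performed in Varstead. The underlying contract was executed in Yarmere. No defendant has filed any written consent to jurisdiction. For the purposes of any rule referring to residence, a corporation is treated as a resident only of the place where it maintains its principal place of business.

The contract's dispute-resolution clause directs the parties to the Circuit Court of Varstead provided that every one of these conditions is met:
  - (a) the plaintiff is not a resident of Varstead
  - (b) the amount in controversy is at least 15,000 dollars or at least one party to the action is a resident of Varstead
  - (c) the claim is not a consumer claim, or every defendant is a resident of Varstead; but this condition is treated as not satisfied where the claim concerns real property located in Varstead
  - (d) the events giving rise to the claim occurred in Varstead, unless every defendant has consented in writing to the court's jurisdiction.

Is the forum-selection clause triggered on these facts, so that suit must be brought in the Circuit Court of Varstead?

The Circuit Court of Varstead:
  (a) The plaintiff resides in Yarmere, which is not Varstead. Satisfied.
  (b) The amount in controversy is 37,800 dollars, which meets the $15,000 floor, so one alternative holds. Satisfied.
  (c) The claim is a contract claim, not a consumer claim, so this disjunct is met. And the carve-out is inapplicable — the claim does not concern real property. Condition met.
  (d) The operative events occurred in Varstead. Condition met.
  → Forum clause is triggered.

Yes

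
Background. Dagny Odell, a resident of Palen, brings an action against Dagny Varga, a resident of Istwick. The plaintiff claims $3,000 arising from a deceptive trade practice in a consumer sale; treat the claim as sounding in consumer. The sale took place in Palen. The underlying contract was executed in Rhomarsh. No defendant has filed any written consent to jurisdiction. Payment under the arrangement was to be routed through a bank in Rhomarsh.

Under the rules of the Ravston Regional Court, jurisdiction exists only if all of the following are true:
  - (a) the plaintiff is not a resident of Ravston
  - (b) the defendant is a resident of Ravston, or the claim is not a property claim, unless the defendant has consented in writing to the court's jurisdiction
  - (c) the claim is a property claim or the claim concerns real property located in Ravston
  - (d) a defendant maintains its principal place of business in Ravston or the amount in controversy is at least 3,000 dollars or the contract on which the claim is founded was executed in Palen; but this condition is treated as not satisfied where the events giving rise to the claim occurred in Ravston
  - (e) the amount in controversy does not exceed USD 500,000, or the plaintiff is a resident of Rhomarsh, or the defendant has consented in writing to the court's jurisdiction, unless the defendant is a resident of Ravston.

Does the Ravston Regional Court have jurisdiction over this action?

The Ravston Regional Court:
  (a) The plaintiff resides in Palen, which is not Ravston. Condition met.
  (b) The claim is a consumer claim, not a property claim, which satisfies one of the alternatives. Condition met.
  (c) The claim is a consumer claim, not a property claim; the claim does not concern real property — none of the alternatives is met. Not satisfied.
  (d) The amount in controversy is USD 3,000, which meets the USD 3,000 floor, which satisfies one of the alternatives. And the carve-out is inapplicable — the operative events occurred in Palen, not Ravston. Satisfied.
  (e) The amount in controversy is $3,000, within the USD 500,000 ceiling — that alternative is enough. Condition met.
  → Not every requirement is met — no jurisdiction.

No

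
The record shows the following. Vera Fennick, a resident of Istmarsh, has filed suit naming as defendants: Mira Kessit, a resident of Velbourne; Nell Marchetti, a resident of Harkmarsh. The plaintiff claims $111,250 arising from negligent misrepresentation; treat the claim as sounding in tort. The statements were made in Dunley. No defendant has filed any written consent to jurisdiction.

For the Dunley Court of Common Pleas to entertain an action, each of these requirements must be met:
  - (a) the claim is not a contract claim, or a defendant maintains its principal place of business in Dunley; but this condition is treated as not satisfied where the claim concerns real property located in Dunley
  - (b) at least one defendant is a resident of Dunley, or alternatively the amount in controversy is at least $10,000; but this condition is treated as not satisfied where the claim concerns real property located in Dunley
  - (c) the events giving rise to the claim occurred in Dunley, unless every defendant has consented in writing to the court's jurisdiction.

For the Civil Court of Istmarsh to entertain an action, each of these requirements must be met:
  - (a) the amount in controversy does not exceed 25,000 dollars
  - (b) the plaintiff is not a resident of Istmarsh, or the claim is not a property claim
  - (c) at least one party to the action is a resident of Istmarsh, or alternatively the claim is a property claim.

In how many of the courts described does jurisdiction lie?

The Dunley Court of Common Pleas:
  (a) The claim is a tort claim, not a contract claim — that alternative is enough. And the carve-out is inapplicable — the claim does not concern real property. Condition met.
  (b) The amount in controversy is USD 111,250, which meets the $10,000 floor — that alternative is enough. The exception is not triggered, since the claim does not concern real property. Met.
  (c) The operative events occurred in Dunley. Satisfied.
  → Jurisdiction lies.
The Civil Court of Istmarsh:
  (a) The amount in controversy is 111,250 dollars, above the $25,000 ceiling. Not met.
  (b) The claim is a tort claim, not a property claim — that alternative is enough. Met.
  (c) Vera Fennick resides in Istmarsh, so one alternative holds. Satisfied.
  → The court lacks jurisdiction.
Courts with jurisdiction: the Dunley Court of Common Pleas — 1 in total.

1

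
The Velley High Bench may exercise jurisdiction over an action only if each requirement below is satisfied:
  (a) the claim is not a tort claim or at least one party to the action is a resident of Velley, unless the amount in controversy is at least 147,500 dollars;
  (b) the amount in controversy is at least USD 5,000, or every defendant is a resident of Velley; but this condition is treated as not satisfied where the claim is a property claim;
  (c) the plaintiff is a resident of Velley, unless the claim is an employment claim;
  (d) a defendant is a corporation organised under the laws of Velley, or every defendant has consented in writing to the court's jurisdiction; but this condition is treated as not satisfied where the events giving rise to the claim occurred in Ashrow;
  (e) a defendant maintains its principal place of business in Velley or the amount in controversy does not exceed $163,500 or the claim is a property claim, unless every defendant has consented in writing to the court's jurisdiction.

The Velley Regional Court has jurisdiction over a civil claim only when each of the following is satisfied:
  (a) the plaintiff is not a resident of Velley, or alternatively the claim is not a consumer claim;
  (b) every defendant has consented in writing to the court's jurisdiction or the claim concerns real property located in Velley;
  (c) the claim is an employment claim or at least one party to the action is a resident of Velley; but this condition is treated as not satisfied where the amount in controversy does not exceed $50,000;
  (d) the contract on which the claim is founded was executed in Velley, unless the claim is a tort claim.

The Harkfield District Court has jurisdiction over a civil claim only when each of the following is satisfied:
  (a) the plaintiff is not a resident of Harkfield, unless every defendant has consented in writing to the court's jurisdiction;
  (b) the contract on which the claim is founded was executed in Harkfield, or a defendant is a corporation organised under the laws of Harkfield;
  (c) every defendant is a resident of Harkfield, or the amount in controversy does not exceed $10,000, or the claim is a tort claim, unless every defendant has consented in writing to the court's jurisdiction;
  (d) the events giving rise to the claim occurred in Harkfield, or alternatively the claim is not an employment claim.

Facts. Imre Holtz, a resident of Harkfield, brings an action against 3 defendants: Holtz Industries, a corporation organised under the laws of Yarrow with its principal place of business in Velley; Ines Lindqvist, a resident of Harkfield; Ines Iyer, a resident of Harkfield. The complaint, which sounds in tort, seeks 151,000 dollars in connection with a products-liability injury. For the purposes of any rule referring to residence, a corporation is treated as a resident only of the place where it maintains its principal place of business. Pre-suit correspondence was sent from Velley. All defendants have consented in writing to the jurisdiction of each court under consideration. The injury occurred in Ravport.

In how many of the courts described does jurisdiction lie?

1

The Velley High Bench:
  (a) Holtz Industries resides in Velley, so one alternative holds. Met.
  (b) The amount in controversy is 151,000 dollars, which meets the 5,000 dollars floor — that alternative is enough. The carve-out does not apply: the claim is a tort claim, not a property claim. Satisfied.
  (c) The plaintiff resides in Harkfield, not Velley. Nor does the 'unless' clause help: the claim is a tort claim, not an employment claim. Fails.
  (d) Every defendant has filed written consent, so this disjunct is met. And the carve-out is inapplicable — the operative events occurred in Ravport, not Ashrow. Condition met.
  (e) Holtz Industries has its principal place of business in Velley, which satisfies one of the alternatives. Met.
  → At least one condition fails; no jurisdiction.
The Velley Regional Court:
  (a) The plaintiff resides in Harkfield, which is not Velley, which satisfies one of the alternatives. Satisfied.
  (b) Every defendant has filed written consent, so this disjunct is met. Met.
  (c) Holtz Industries resides in Velley, which satisfies one of the alternatives. The exception is not triggered, since the amount in controversy is USD 151,000, above the USD 50,000 ceiling. Condition met.
  (d) No contract (and hence no place of execution) is alleged. The proviso rescues it, though: the claim is a tort claim. Met.
  → All conditions met; jurisdiction exists.
The Harkfield District Court:
  (a) The plaintiff resides in Harkfield. The proviso rescues it, though: every defendant has filed written consent. Condition met.
  (b) No contract (and hence no place of execution) is alleged; the corporate defendant(s) are organised in Yarrow, not Harkfield — no alternative holds. Not met.
  (c) The claim is a tort claim, which satisfies one of the alternatives. Satisfied.
  (d) The claim is a tort claim, not an employment claim, so one alternative holds. Satisfied.
  → No jurisdiction.
Courts with jurisdiction: the Velley Regional Court — 1 in total.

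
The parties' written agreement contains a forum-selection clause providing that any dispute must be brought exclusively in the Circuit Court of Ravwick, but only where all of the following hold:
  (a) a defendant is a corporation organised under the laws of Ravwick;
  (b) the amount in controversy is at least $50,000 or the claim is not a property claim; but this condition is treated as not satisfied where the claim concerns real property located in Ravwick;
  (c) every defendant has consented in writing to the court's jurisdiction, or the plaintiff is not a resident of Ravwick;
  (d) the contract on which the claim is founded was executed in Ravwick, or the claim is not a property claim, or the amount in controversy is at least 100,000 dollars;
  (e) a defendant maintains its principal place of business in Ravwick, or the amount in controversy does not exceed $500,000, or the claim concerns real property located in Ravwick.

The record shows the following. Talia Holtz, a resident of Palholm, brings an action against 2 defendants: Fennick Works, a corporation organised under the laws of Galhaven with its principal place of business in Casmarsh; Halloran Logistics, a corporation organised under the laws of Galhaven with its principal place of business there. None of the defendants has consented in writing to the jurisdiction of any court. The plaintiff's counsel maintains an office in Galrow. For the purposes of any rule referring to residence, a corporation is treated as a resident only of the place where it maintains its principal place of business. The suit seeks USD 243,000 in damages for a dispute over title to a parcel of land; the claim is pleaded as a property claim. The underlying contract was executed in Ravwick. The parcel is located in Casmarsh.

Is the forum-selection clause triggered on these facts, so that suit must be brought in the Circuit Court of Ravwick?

No

The Circuit Court of Ravwick:
  (a) The corporate defendant(s) are organised in Galhaven, not Ravwick. Not met.
  (b) The amount in controversy is 243,000 dollars, which meets the 50,000 dollars floor, so one alternative holds. The exception is not triggered, since the property lies in Casmarsh, not Ravwick. Met.
  (c) The plaintiff resides in Palholm, which is not Ravwick — that alternative is enough. Met.
  (d) The contract was executed in Ravwick — that alternative is enough. Satisfied.
  (e) The amount in controversy is USD 243,000, within the 500,000 dollars ceiling, which satisfies one of the alternatives. Condition met.
  → The clause does not apply.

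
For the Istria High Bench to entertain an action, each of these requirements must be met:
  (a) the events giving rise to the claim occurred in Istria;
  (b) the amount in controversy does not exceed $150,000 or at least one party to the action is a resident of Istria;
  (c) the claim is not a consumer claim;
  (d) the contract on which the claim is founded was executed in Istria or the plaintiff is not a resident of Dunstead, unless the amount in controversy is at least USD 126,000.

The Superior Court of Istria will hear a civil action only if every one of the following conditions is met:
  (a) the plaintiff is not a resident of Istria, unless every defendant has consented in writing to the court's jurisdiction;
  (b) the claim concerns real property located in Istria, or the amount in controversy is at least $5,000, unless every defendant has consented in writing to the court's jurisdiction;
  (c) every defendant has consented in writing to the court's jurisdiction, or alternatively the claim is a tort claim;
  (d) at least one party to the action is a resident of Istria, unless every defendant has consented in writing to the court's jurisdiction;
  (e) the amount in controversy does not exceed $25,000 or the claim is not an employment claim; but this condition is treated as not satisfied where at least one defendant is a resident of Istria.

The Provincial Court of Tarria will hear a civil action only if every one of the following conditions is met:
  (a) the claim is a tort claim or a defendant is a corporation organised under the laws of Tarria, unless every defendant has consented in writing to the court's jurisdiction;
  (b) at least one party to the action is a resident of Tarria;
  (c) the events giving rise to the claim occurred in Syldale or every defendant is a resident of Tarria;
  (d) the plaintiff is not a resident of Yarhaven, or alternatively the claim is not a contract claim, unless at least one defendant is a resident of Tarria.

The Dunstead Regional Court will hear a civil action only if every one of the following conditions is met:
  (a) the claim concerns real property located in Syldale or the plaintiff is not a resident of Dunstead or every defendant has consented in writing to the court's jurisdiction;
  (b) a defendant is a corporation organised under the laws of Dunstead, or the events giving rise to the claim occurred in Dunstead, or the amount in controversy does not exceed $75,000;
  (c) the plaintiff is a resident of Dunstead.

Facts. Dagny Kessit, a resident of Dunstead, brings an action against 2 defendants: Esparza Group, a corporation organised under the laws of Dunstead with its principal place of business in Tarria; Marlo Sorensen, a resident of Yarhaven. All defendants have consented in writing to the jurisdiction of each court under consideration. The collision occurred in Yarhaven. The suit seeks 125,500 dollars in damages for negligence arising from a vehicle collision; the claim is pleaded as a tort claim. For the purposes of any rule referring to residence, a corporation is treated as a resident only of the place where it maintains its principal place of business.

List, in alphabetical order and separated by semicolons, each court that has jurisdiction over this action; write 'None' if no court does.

The Istria High Bench:
  (a) The operative events occurred in Yarhaven, not Istria. Condition not met.
  (b) The amount in controversy is 125,500 dollars, within the $150,000 ceiling, so one alternative holds. Condition met.
  (c) The claim is a tort claim, not a consumer claim. Satisfied.
  (d) No contract (and hence no place of execution) is alleged; the plaintiff resides in Dunstead — every alternative fails. The proviso offers no rescue either, since the amount in controversy is 125,500 dollars, below the 126,000 dollars floor. Not met.
  → Not every requirement is met — no jurisdiction.
The Superior Court of Istria:
  (a) The plaintiff resides in Dunstead, which is not Istria. Met.
  (b) The amount in controversy is 125,500 dollars, which meets the USD 5,000 floor — that alternative is enough. Met.
  (c) Every defendant has filed written consent, which satisfies one of the alternatives. Met.
  (d) No party resides in Istria. However, every defendant has filed written consent, so the 'unless' proviso supplies this condition. Condition met.
  (e) The claim is a tort claim, not an employment claim, so this disjunct is met. The carve-out does not apply: no defendant resides in Istria (they reside in Tarria, Yarhaven). Satisfied.
  → Jurisdiction lies.
The Provincial Court of Tarria:
  (a) The claim is a tort claim, so this disjunct is met. Satisfied.
  (b) Esparza Group resides in Tarria. Condition met.
  (c) The operative events occurred in Yarhaven, not Syldale; the defendants reside as follows — Esparza Group in Tarria, Marlo Sorensen in Yarhaven — not all in Tarria — none of the alternatives is met. Condition not met.
  (d) The plaintiff resides in Dunstead, which is not Yarhaven, so one alternative holds. Met.
  → No jurisdiction.
The Dunstead Regional Court:
  (a) Every defendant has filed written consent, so this disjunct is met. Satisfied.
  (b) Esparza Group is organised under the laws of Dunstead, which satisfies one of the alternatives. Satisfied.
  (c) The plaintiff resides in Dunstead. Satisfied.
  → All conditions met; jurisdiction exists.

the Dunstead Regional Court; the Superior Court of Istria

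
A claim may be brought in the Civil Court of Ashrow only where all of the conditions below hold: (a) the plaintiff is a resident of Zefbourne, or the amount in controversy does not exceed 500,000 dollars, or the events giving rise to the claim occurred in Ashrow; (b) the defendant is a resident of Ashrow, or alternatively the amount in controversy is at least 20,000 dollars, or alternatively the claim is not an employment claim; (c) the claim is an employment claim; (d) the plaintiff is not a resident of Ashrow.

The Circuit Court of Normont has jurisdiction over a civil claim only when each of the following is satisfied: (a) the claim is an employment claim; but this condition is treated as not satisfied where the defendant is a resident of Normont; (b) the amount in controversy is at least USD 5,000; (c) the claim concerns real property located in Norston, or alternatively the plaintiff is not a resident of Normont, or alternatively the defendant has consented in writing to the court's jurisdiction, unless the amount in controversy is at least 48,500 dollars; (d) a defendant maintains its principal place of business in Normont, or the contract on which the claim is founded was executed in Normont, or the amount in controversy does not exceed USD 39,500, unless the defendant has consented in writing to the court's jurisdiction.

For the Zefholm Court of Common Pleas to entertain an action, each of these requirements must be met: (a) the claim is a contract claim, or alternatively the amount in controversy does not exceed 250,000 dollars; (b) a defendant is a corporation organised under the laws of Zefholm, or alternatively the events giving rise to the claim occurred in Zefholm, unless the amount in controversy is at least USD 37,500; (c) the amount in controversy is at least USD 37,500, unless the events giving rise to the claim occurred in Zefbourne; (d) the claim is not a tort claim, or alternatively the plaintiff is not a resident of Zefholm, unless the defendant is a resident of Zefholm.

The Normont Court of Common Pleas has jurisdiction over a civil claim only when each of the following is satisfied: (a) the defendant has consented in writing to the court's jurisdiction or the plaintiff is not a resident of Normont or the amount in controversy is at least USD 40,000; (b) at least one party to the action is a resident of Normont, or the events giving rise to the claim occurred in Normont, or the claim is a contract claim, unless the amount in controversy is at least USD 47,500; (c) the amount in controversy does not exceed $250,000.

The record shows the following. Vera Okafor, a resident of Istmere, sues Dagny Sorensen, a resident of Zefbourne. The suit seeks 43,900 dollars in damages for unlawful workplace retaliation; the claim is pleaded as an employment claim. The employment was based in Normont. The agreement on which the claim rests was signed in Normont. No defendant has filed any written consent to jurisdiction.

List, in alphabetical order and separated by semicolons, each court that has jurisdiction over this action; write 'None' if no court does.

The Civil Court of Ashrow:
  (a) The amount in controversy is USD 43,900, within the $500,000 ceiling — that alternative is enough. Satisfied.
  (b) The amount in controversy is 43,900 dollars, which meets the USD 20,000 floor, so this disjunct is met. Condition met.
  (c) The claim is an employment claim. Met.
  (d) The plaintiff resides in Istmere, which is not Ashrow. Condition met.
  → All conditions met; jurisdiction exists.
The Circuit Court of Normont:
  (a) The claim is an employment claim. And the carve-out is inapplicable — the defendant resides in Zefbourne, not Normont. Met.
  (b) The amount in controversy is 43,900 dollars, which meets the 5,000 dollars floor. Satisfied.
  (c) The plaintiff resides in Istmere, which is not Normont — that alternative is enough. Met.
  (d) The contract was executed in Normont, so this disjunct is met. Met.
  → All conditions met; jurisdiction exists.
The Zefholm Court of Common Pleas:
  (a) The amount in controversy is USD 43,900, within the USD 250,000 ceiling — that alternative is enough. Met.
  (b) No defendant is a corporation; the operative events occurred in Normont, not Zefholm — no alternative holds. But the amount in controversy is $43,900, which meets the USD 37,500 floor, and the 'unless' clause therefore excuses the requirement. Satisfied.
  (c) The amount in controversy is USD 43,900, which meets the 37,500 dollars floor. Satisfied.
  (d) The claim is an employment claim, not a tort claim, so this disjunct is met. Condition met.
  → The court has jurisdiction.
The Normont Court of Common Pleas:
  (a) The plaintiff resides in Istmere, which is not Normont, so one alternative holds. Met.
  (b) The operative events occurred in Normont, so one alternative holds. Satisfied.
  (c) The amount in controversy is 43,900 dollars, within the 250,000 dollars ceiling. Satisfied.
  → Every requirement is satisfied — jurisdiction.

the Circuit Court of Normont; the Civil Court of Ashrow; the Normont Court of Common Pleas; the Zefholm Court of Common Pleas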